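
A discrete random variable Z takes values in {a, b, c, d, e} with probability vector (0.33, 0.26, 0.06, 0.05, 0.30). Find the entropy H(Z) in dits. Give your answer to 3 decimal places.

H(Z) = −Σ p·log₁₀ p.
  −(0.33)·log₁₀(0.33) = 0.1589
  −(0.26)·log₁₀(0.26) = 0.1521
  −(0.06)·log₁₀(0.06) = 0.0733
  −(0.05)·log₁₀(0.05) = 0.0651
  −(0.30)·log₁₀(0.30) = 0.1569
Sum: 0.1589 + 0.1521 + 0.0733 + 0.0651 + 0.1569 = 0.606 dits.

0.606 dits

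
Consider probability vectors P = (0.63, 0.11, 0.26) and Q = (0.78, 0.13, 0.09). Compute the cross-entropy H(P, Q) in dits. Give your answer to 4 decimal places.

0.4373 dits

H(P,Q) = −Σ p·log₁₀ q.
  −0.63·log₁₀(0.78) = 0.06798
  −0.11·log₁₀(0.13) = 0.09747
  −0.26·log₁₀(0.09) = 0.27190
H(P,Q) = 0.4373 dits.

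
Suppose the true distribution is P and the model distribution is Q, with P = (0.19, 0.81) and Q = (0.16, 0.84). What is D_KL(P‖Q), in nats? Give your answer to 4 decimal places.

D(P‖Q) = Σ p·ln(p/q).
  0.19·ln(0.19/0.16) = 0.03265
  0.81·ln(0.81/0.84) = -0.02946
D(P‖Q) = 0.0032 nats.

0.0032 nats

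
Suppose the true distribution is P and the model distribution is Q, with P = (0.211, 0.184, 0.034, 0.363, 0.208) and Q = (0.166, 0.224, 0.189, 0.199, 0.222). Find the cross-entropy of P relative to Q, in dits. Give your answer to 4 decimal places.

H(P,Q) = −Σ p·log₁₀ q.
  −0.211·log₁₀(0.166) = 0.16456
  −0.184·log₁₀(0.224) = 0.11955
  −0.034·log₁₀(0.189) = 0.02460
  −0.363·log₁₀(0.199) = 0.25452
  −0.208·log₁₀(0.222) = 0.13596
H(P,Q) = 0.6992 dits.

0.6992 dits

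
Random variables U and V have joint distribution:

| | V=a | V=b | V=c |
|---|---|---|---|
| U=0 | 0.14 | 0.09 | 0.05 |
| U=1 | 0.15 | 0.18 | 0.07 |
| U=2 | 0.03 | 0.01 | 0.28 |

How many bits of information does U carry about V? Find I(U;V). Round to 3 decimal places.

Marginals: p(U) = (0.2800, 0.4000, 0.3200), p(V) = (0.3200, 0.2800, 0.4000).
I(U;V) = H(U) + H(V) − H(U,V).
H(U) = 1.5690, H(V) = 1.5690, H(U,V) = 2.7827.
I(U;V) = 1.5690 + 1.5690 − 2.7827 = 0.355 bits.

0.355 bits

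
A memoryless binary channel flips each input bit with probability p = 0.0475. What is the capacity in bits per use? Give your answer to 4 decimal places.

0.7243 bits

Binary symmetric channel: C = 1 − h₂(ε) where h₂ is the binary entropy function.
h₂(0.0475) = −0.0475·log₂0.0475 − 0.9525·log₂0.9525 = 0.2757.
C = 1 − 0.2757 = 0.7243 bits per channel use.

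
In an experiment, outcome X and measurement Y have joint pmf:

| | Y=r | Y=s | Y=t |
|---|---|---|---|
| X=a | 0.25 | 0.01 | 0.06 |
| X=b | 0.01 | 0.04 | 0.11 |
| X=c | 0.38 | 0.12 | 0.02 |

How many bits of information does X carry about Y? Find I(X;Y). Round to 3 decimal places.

0.319 bits

Marginals: p(X) = (0.3200, 0.1600, 0.5200), p(Y) = (0.6400, 0.1700, 0.1900).
I(X;Y) = H(X) + H(Y) − H(X,Y).
H(X) = 1.4396, H(Y) = 1.3019, H(X,Y) = 2.4228.
I(X;Y) = 1.4396 + 1.3019 − 2.4228 = 0.319 bits.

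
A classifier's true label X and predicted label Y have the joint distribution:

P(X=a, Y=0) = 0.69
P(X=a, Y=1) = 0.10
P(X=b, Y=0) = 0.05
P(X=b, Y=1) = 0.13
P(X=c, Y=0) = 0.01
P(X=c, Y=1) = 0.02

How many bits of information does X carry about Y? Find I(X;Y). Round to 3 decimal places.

Marginals: p(X) = (0.7900, 0.1800, 0.0300), p(Y) = (0.7500, 0.2500).
I(X;Y) = H(X) + H(Y) − H(X,Y).
H(X) = 0.8657, H(Y) = 0.8113, H(X,Y) = 1.4796.
I(X;Y) = 0.8657 + 0.8113 − 1.4796 = 0.197 bits.

0.197 bits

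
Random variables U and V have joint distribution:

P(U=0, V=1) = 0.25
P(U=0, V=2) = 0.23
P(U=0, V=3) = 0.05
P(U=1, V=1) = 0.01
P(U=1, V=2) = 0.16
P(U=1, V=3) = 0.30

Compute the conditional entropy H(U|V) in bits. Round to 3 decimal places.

0.649 bits

Chain rule: H(U|V) = H(U,V) − H(V).
Marginals: p(U) = (0.5300, 0.4700), p(V) = (0.2600, 0.3900, 0.3500).
H(U,V) = 2.2143 bits; H(V) = 1.5652 bits.
H(U|V) = 2.2143 − 1.5652 = 0.649 bits.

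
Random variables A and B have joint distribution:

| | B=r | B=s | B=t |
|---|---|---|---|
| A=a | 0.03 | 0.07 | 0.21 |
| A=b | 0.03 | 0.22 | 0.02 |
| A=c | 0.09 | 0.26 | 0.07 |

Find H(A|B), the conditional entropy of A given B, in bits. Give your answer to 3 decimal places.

1.319 bits

Chain rule: H(A|B) = H(A,B) − H(B).
Marginals: p(A) = (0.3100, 0.2700, 0.4200), p(B) = (0.1500, 0.5500, 0.3000).
H(A,B) = 2.7249 bits; H(B) = 1.4060 bits.
H(A|B) = 2.7249 − 1.4060 = 1.319 bits.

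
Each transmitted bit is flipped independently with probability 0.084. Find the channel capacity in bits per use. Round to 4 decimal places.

Binary symmetric channel: C = 1 − h₂(ε) where h₂ is the binary entropy function.
h₂(0.084) = −0.084·log₂0.084 − 0.916·log₂0.916 = 0.4161.
C = 1 − 0.4161 = 0.5839 bits per channel use.

0.5839 bits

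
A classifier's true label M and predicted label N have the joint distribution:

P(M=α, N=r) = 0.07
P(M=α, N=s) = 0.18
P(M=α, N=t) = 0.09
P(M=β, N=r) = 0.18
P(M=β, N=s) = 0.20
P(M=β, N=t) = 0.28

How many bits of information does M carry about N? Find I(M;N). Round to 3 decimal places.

Marginals: p(M) = (0.3400, 0.6600), p(N) = (0.2500, 0.3800, 0.3700).
I(M;N) = Σ p(x,y)·log₂[p(x,y)/(p(x)p(y))].
  (α,r): 0.07·log₂(0.8235) = -0.0196
  (α,s): 0.18·log₂(1.3932) = 0.0861
  (α,t): 0.09·log₂(0.7154) = -0.0435
  (β,r): 0.18·log₂(1.0909) = 0.0226
  (β,s): 0.20·log₂(0.7974) = -0.0653
  (β,t): 0.28·log₂(1.1466) = 0.0553
Sum = 0.036 bits.

0.036 bits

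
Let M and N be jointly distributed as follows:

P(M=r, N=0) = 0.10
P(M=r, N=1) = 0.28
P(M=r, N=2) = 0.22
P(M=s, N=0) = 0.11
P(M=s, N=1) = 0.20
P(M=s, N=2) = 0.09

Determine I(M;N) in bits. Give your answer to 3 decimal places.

0.022 bits

Marginals: p(M) = (0.6000, 0.4000), p(N) = (0.2100, 0.4800, 0.3100).
I(M;N) = H(M) + H(N) − H(M,N).
H(M) = 0.9710, H(N) = 1.5049, H(M,N) = 2.4543.
I(M;N) = 0.9710 + 1.5049 − 2.4543 = 0.022 bits.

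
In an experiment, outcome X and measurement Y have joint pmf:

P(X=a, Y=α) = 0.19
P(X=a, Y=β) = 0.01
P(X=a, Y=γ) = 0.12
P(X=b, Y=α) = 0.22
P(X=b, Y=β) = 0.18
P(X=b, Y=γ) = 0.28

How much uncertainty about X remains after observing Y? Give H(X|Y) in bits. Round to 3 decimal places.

0.817 bits

Marginals: p(X) = (0.3200, 0.6800), p(Y) = (0.4100, 0.1900, 0.4000).
H(X|Y) = Σ p(Y) · H(X|Y=·).
  Y=α: p=0.4100, H(X|Y=α) = 0.9961
  Y=β: p=0.1900, H(X|Y=β) = 0.2975
  Y=γ: p=0.4000, H(X|Y=γ) = 0.8813
Weighted sum = 0.817 bits.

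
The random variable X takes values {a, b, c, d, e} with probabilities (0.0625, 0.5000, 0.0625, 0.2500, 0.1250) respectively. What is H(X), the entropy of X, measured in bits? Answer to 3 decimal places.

H(X) = −Σ p·log₂ p.
  −(0.0625)·log₂(0.0625) = 0.2500
  −(0.5000)·log₂(0.5000) = 0.5000
  −(0.0625)·log₂(0.0625) = 0.2500
  −(0.2500)·log₂(0.2500) = 0.5000
  −(0.1250)·log₂(0.1250) = 0.3750
Sum: 0.2500 + 0.5000 + 0.2500 + 0.5000 + 0.3750 = 1.875 bits.

1.875 bits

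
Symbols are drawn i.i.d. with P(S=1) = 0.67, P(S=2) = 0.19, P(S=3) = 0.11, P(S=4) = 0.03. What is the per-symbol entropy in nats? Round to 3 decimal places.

0.932 nats

H(S) = −Σ p·ln p.
  −(0.67)·ln(0.67) = 0.2683
  −(0.19)·ln(0.19) = 0.3155
  −(0.11)·ln(0.11) = 0.2428
  −(0.03)·ln(0.03) = 0.1052
Sum: 0.2683 + 0.3155 + 0.2428 + 0.1052 = 0.932 nats.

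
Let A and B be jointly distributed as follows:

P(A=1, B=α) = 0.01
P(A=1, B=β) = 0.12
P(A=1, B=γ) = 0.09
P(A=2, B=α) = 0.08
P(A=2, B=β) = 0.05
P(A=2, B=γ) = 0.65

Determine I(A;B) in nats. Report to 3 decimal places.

Marginals: p(A) = (0.2200, 0.7800), p(B) = (0.0900, 0.1700, 0.7400).
I(A;B) = H(A) + H(B) − H(A,B).
H(A) = 0.5269, H(B) = 0.7408, H(A,B) = 1.1491.
I(A;B) = 0.5269 + 0.7408 − 1.1491 = 0.119 nats.

0.119 nats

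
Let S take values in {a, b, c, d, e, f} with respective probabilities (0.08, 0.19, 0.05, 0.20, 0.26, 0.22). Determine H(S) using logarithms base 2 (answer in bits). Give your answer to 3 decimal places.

2.413 bits

H(S) = −Σ p·log₂ p.
  −(0.08)·log₂(0.08) = 0.2915
  −(0.19)·log₂(0.19) = 0.4552
  −(0.05)·log₂(0.05) = 0.2161
  −(0.20)·log₂(0.20) = 0.4644
  −(0.26)·log₂(0.26) = 0.5053
  −(0.22)·log₂(0.22) = 0.4806
Sum: 0.2915 + 0.4552 + 0.2161 + 0.4644 + 0.5053 + 0.4806 = 2.413 bits.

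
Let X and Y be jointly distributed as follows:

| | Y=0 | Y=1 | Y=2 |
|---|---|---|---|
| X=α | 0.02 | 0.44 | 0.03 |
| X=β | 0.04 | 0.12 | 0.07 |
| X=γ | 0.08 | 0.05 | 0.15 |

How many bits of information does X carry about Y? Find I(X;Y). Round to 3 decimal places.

Marginals: p(X) = (0.4900, 0.2300, 0.2800), p(Y) = (0.1400, 0.6100, 0.2500).
I(X;Y) = Σ p(x,y)·log₂[p(x,y)/(p(x)p(y))].
  (α,0): 0.02·log₂(0.2915) = -0.0356
  (α,1): 0.44·log₂(1.4721) = 0.2454
  (α,2): 0.03·log₂(0.2449) = -0.0609
  (β,0): 0.04·log₂(1.2422) = 0.0125
  (β,1): 0.12·log₂(0.8553) = -0.0271
  (β,2): 0.07·log₂(1.2174) = 0.0199
  (γ,0): 0.08·log₂(2.0408) = 0.0823
  (γ,1): 0.05·log₂(0.2927) = -0.0886
  (γ,2): 0.15·log₂(2.1429) = 0.1649
Sum = 0.313 bits.

0.313 bits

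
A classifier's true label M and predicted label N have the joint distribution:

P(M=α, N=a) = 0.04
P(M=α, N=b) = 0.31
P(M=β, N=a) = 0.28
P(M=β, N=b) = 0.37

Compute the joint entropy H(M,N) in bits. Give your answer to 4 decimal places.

1.7545 bits

H(M,N) = −Σ p(x,y)·log₂ p(x,y) over all 4 cells.
  cell (α,a): −0.04·log₂0.04 = 0.18575
  cell (α,b): −0.31·log₂0.31 = 0.52379
  cell (β,a): −0.28·log₂0.28 = 0.51422
  cell (β,b): −0.37·log₂0.37 = 0.53073
Sum = 1.7545 bits.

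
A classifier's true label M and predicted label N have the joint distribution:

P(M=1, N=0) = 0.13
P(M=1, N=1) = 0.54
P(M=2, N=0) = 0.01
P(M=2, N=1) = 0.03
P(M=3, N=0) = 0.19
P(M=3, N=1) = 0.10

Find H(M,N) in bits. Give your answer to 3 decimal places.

1.868 bits

H(M,N) = −Σ p(x,y)·log₂ p(x,y) over all 6 cells.
  cell (1,0): −0.13·log₂0.13 = 0.3826
  cell (1,1): −0.54·log₂0.54 = 0.4800
  cell (2,0): −0.01·log₂0.01 = 0.0664
  cell (2,1): −0.03·log₂0.03 = 0.1518
  cell (3,0): −0.19·log₂0.19 = 0.4552
  cell (3,1): −0.10·log₂0.10 = 0.3322
Sum = 1.868 bits.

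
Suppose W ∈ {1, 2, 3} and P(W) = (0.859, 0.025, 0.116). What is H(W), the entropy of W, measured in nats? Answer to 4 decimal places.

H(W) = −Σ p·ln p.
  −(0.859)·ln(0.859) = 0.13056
  −(0.025)·ln(0.025) = 0.09222
  −(0.116)·ln(0.116) = 0.24988
Sum: 0.13056 + 0.09222 + 0.24988 = 0.4727 nats.

0.4727 nats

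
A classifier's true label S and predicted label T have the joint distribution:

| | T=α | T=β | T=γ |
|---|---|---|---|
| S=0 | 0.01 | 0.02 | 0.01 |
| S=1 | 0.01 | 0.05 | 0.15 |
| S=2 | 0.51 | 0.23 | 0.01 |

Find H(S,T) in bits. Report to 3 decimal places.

1.988 bits

H(S,T) = −Σ p(x,y)·log₂ p(x,y) over all 9 cells.
  cell (0,α): −0.01·log₂0.01 = 0.0664
  cell (0,β): −0.02·log₂0.02 = 0.1129
  cell (0,γ): −0.01·log₂0.01 = 0.0664
  cell (1,α): −0.01·log₂0.01 = 0.0664
  cell (1,β): −0.05·log₂0.05 = 0.2161
  cell (1,γ): −0.15·log₂0.15 = 0.4105
  cell (2,α): −0.51·log₂0.51 = 0.4954
  cell (2,β): −0.23·log₂0.23 = 0.4877
  cell (2,γ): −0.01·log₂0.01 = 0.0664
Sum = 1.988 bits.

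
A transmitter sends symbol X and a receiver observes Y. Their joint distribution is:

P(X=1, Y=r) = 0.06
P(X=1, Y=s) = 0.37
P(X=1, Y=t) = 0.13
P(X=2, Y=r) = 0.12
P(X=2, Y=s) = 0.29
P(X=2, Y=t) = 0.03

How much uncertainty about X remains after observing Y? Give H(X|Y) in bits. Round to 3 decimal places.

Chain rule: H(X|Y) = H(X,Y) − H(Y).
Marginals: p(X) = (0.5600, 0.4400), p(Y) = (0.1800, 0.6600, 0.1600).
H(X,Y) = 2.1936 bits; H(Y) = 1.2640 bits.
H(X|Y) = 2.1936 − 1.2640 = 0.930 bits.

0.930 bits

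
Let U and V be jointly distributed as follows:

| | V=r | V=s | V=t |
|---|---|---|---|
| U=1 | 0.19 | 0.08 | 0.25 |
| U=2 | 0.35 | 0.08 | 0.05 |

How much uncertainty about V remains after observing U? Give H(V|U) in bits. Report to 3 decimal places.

1.286 bits

Marginals: p(U) = (0.5200, 0.4800), p(V) = (0.5400, 0.1600, 0.3000).
H(V|U) = Σ p(U) · H(V|U=·).
  U=1: p=0.5200, H(V|U=1) = 1.4542
  U=2: p=0.4800, H(V|U=2) = 1.1030
Weighted sum = 1.286 bits.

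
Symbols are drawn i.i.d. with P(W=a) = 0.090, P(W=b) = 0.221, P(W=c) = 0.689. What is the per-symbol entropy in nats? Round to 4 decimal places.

H(W) = −Σ p·ln p.
  −(0.090)·ln(0.090) = 0.21672
  −(0.221)·ln(0.221) = 0.33362
  −(0.689)·ln(0.689) = 0.25666
Sum: 0.21672 + 0.33362 + 0.25666 = 0.8070 nats.

0.8070 nats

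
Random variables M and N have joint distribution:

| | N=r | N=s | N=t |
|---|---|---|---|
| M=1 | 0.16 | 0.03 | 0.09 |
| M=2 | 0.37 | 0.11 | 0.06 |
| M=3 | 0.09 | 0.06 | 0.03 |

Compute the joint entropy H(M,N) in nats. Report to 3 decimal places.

H(M,N) = −Σ p(x,y)·ln p(x,y) over all 9 cells.
  cell (1,r): −0.16·ln0.16 = 0.2932
  cell (1,s): −0.03·ln0.03 = 0.1052
  cell (1,t): −0.09·ln0.09 = 0.2167
  cell (2,r): −0.37·ln0.37 = 0.3679
  cell (2,s): −0.11·ln0.11 = 0.2428
  cell (2,t): −0.06·ln0.06 = 0.1688
  cell (3,r): −0.09·ln0.09 = 0.2167
  cell (3,s): −0.06·ln0.06 = 0.1688
  cell (3,t): −0.03·ln0.03 = 0.1052
Sum = 1.885 nats.

1.885 nats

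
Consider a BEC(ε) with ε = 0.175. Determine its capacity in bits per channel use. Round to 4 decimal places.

Binary erasure channel: capacity C = 1 − ε.
C = 1 − 0.175 = 0.8250 bits per channel use.

0.8250 bits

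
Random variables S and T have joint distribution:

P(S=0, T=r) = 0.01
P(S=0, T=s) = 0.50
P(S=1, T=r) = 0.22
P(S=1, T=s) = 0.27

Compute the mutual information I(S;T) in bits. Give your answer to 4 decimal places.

Marginals: p(S) = (0.5100, 0.4900), p(T) = (0.2300, 0.7700).
I(S;T) = H(S) + H(T) − H(S,T).
H(S) = 0.9997, H(T) = 0.7780, H(S,T) = 1.5570.
I(S;T) = 0.9997 + 0.7780 − 1.5570 = 0.2207 bits.

0.2207 bits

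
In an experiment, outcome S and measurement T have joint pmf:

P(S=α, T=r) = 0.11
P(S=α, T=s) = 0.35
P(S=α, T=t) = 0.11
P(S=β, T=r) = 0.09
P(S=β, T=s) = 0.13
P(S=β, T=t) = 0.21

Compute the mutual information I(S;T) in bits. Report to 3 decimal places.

0.086 bits

Marginals: p(S) = (0.5700, 0.4300), p(T) = (0.2000, 0.4800, 0.3200).
I(S;T) = H(S) + H(T) − H(S,T).
H(S) = 0.9858, H(T) = 1.4987, H(S,T) = 2.3988.
I(S;T) = 0.9858 + 1.4987 − 2.3988 = 0.086 bits.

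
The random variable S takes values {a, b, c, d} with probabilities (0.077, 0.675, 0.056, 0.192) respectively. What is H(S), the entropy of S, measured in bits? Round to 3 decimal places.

1.358 bits

H(S) = −Σ p·log₂ p.
  −(0.077)·log₂(0.077) = 0.2848
  −(0.675)·log₂(0.675) = 0.3828
  −(0.056)·log₂(0.056) = 0.2329
  −(0.192)·log₂(0.192) = 0.4571
Sum: 0.2848 + 0.3828 + 0.2329 + 0.4571 = 1.358 bits.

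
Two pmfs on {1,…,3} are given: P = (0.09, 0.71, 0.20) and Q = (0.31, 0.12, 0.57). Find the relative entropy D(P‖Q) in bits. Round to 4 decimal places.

1.3582 bits

D(P‖Q) = Σ p·log₂(p/q).
  0.09·log₂(0.09/0.31) = -0.16058
  0.71·log₂(0.71/0.12) = 1.82100
  0.20·log₂(0.20/0.57) = -0.30219
D(P‖Q) = 1.3582 bits.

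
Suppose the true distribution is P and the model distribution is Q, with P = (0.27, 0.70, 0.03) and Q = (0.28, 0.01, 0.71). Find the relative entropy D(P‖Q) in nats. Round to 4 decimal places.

D(P‖Q) = Σ p·ln(p/q).
  0.27·ln(0.27/0.28) = -0.00982
  0.70·ln(0.70/0.01) = 2.97395
  0.03·ln(0.03/0.71) = -0.09492
D(P‖Q) = 2.8692 nats.

2.8692 nats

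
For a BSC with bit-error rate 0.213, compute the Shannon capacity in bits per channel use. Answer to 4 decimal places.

Binary symmetric channel: C = 1 − h₂(ε) where h₂ is the binary entropy function.
h₂(0.213) = −0.213·log₂0.213 − 0.787·log₂0.787 = 0.7472.
C = 1 − 0.7472 = 0.2528 bits per channel use.

0.2528 bits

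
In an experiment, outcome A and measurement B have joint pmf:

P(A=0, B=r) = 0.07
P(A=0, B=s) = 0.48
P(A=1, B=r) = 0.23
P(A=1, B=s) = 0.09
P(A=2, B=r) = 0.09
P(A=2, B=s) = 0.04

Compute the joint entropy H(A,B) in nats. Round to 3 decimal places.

H(A,B) = −Σ p(x,y)·ln p(x,y) over all 6 cells.
  cell (0,r): −0.07·ln0.07 = 0.1861
  cell (0,s): −0.48·ln0.48 = 0.3523
  cell (1,r): −0.23·ln0.23 = 0.3380
  cell (1,s): −0.09·ln0.09 = 0.2167
  cell (2,r): −0.09·ln0.09 = 0.2167
  cell (2,s): −0.04·ln0.04 = 0.1288
Sum = 1.439 nats.

1.439 nats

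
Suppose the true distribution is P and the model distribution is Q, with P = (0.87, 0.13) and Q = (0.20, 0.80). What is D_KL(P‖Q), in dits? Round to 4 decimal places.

D(P‖Q) = Σ p·log₁₀(p/q).
  0.87·log₁₀(0.87/0.20) = 0.55549
  0.13·log₁₀(0.13/0.80) = -0.10259
D(P‖Q) = 0.4529 dits.

0.4529 dits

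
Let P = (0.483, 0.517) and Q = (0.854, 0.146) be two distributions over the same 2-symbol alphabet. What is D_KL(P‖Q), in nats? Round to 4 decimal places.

D(P‖Q) = Σ p·ln(p/q).
  0.483·ln(0.483/0.854) = -0.27527
  0.517·ln(0.517/0.146) = 0.65371
D(P‖Q) = 0.3784 nats.

0.3784 nats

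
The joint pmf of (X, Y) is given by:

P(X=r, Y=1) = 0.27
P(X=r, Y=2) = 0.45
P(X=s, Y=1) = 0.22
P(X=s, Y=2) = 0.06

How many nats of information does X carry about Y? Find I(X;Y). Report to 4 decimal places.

0.0711 nats

Marginals: p(X) = (0.7200, 0.2800), p(Y) = (0.4900, 0.5100).
I(X;Y) = Σ p(x,y)·ln[p(x,y)/(p(x)p(y))].
  (r,1): 0.27·ln(0.7653) = -0.07222
  (r,2): 0.45·ln(1.2255) = 0.09150
  (s,1): 0.22·ln(1.6035) = 0.10388
  (s,2): 0.06·ln(0.4202) = -0.05203
Sum = 0.0711 nats.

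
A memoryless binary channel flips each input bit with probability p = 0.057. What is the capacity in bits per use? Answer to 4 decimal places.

0.6846 bits

Binary symmetric channel: C = 1 − h₂(ε) where h₂ is the binary entropy function.
h₂(0.057) = −0.057·log₂0.057 − 0.943·log₂0.943 = 0.3154.
C = 1 − 0.3154 = 0.6846 bits per channel use.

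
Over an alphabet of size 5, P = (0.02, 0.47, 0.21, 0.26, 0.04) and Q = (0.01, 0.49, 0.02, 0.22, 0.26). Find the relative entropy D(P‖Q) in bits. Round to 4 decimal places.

0.6588 bits

D(P‖Q) = Σ p·log₂(p/q).
  0.02·log₂(0.02/0.01) = 0.02000
  0.47·log₂(0.47/0.49) = -0.02826
  0.21·log₂(0.21/0.02) = 0.71239
  0.26·log₂(0.26/0.22) = 0.06266
  0.04·log₂(0.04/0.26) = -0.10802
D(P‖Q) = 0.6588 bits.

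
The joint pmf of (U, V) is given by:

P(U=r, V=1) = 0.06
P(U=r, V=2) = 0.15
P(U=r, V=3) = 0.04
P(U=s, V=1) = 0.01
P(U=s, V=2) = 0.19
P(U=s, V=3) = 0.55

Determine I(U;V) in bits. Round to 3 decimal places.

0.222 bits

Marginals: p(U) = (0.2500, 0.7500), p(V) = (0.0700, 0.3400, 0.5900).
I(U;V) = H(U) + H(V) − H(U,V).
H(U) = 0.8113, H(V) = 1.2468, H(U,V) = 1.8359.
I(U;V) = 0.8113 + 1.2468 − 1.8359 = 0.222 bits.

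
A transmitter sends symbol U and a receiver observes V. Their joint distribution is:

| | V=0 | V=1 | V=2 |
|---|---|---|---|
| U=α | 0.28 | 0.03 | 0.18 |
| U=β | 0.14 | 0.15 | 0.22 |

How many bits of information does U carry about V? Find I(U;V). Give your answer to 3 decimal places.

0.100 bits

Marginals: p(U) = (0.4900, 0.5100), p(V) = (0.4200, 0.1800, 0.4000).
I(U;V) = Σ p(x,y)·log₂[p(x,y)/(p(x)p(y))].
  (α,0): 0.28·log₂(1.3605) = 0.1244
  (α,1): 0.03·log₂(0.3401) = -0.0467
  (α,2): 0.18·log₂(0.9184) = -0.0221
  (β,0): 0.14·log₂(0.6536) = -0.0859
  (β,1): 0.15·log₂(1.6340) = 0.1063
  (β,2): 0.22·log₂(1.0784) = 0.0240
Sum = 0.100 bits.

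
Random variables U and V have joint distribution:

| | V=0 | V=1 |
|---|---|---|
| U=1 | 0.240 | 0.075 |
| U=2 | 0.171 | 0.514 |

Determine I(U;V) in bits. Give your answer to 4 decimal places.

Marginals: p(U) = (0.3150, 0.6850), p(V) = (0.4110, 0.5890).
I(U;V) = Σ p(x,y)·log₂[p(x,y)/(p(x)p(y))].
  (1,0): 0.240·log₂(1.8538) = 0.21371
  (1,1): 0.075·log₂(0.4042) = -0.09800
  (2,0): 0.171·log₂(0.6074) = -0.12300
  (2,1): 0.514·log₂(1.2740) = 0.17955
Sum = 0.1723 bits.

0.1723 bits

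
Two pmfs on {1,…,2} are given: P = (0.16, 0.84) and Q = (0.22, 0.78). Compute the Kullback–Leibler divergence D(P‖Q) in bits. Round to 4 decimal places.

0.0163 bits

D(P‖Q) = Σ p·log₂(p/q).
  0.16·log₂(0.16/0.22) = -0.07351
  0.84·log₂(0.84/0.78) = 0.08981
D(P‖Q) = 0.0163 bits.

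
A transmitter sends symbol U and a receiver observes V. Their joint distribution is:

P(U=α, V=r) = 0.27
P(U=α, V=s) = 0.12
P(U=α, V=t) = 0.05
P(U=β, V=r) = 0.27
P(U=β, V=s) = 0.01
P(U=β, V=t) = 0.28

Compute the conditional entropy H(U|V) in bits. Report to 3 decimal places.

0.793 bits

Chain rule: H(U|V) = H(U,V) − H(V).
Marginals: p(U) = (0.4400, 0.5600), p(V) = (0.5400, 0.1300, 0.3300).
H(U,V) = 2.1839 bits; H(V) = 1.3905 bits.
H(U|V) = 2.1839 − 1.3905 = 0.793 bits.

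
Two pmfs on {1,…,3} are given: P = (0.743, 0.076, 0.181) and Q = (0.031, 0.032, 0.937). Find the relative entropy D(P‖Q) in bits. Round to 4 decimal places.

D(P‖Q) = Σ p·log₂(p/q).
  0.743·log₂(0.743/0.031) = 3.40519
  0.076·log₂(0.076/0.032) = 0.09484
  0.181·log₂(0.181/0.937) = -0.42934
D(P‖Q) = 3.0707 bits.

3.0707 bits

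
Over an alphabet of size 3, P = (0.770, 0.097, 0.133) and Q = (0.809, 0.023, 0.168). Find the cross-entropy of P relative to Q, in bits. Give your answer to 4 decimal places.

H(P,Q) = −Σ p·log₂ q.
  −0.770·log₂(0.809) = 0.23546
  −0.097·log₂(0.023) = 0.52790
  −0.133·log₂(0.168) = 0.34227
H(P,Q) = 1.1056 bits.

1.1056 bits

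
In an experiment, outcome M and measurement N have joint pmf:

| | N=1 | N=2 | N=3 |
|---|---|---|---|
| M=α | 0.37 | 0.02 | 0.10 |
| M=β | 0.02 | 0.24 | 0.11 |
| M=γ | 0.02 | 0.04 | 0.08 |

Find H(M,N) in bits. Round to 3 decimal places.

2.523 bits

H(M,N) = −Σ p(x,y)·log₂ p(x,y) over all 9 cells.
  cell (α,1): −0.37·log₂0.37 = 0.5307
  cell (α,2): −0.02·log₂0.02 = 0.1129
  cell (α,3): −0.10·log₂0.10 = 0.3322
  cell (β,1): −0.02·log₂0.02 = 0.1129
  cell (β,2): −0.24·log₂0.24 = 0.4941
  cell (β,3): −0.11·log₂0.11 = 0.3503
  cell (γ,1): −0.02·log₂0.02 = 0.1129
  cell (γ,2): −0.04·log₂0.04 = 0.1858
  cell (γ,3): −0.08·log₂0.08 = 0.2915
Sum = 2.523 bits.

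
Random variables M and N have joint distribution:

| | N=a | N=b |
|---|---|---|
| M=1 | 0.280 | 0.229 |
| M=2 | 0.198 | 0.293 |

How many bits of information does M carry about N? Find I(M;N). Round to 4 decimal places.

Marginals: p(M) = (0.5090, 0.4910), p(N) = (0.4780, 0.5220).
I(M;N) = Σ p(x,y)·log₂[p(x,y)/(p(x)p(y))].
  (1,a): 0.280·log₂(1.1508) = 0.05675
  (1,b): 0.229·log₂(0.8619) = -0.04911
  (2,a): 0.198·log₂(0.8436) = -0.04857
  (2,b): 0.293·log₂(1.1432) = 0.05657
Sum = 0.0156 bits.

0.0156 bits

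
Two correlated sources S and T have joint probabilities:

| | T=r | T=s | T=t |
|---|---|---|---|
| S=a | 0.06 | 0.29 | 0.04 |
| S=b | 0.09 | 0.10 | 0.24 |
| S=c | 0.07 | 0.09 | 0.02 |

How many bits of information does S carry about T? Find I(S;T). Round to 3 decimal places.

0.228 bits

Marginals: p(S) = (0.3900, 0.4300, 0.1800), p(T) = (0.2200, 0.4800, 0.3000).
I(S;T) = H(S) + H(T) − H(S,T).
H(S) = 1.4987, H(T) = 1.5099, H(S,T) = 2.7803.
I(S;T) = 1.4987 + 1.5099 − 2.7803 = 0.228 bits.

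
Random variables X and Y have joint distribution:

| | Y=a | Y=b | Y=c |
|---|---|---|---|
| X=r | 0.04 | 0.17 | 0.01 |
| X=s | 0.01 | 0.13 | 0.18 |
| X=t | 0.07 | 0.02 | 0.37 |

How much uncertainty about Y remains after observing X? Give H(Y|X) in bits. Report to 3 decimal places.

0.971 bits

Marginals: p(X) = (0.2200, 0.3200, 0.4600), p(Y) = (0.1200, 0.3200, 0.5600).
H(Y|X) = Σ p(X) · H(Y|X=·).
  X=r: p=0.2200, H(Y|X=r) = 0.9373
  X=s: p=0.3200, H(Y|X=s) = 1.1511
  X=t: p=0.4600, H(Y|X=t) = 0.8627
Weighted sum = 0.971 bits.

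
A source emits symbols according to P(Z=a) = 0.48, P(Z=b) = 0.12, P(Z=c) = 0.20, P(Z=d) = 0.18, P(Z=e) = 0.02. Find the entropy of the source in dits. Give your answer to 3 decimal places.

H(Z) = −Σ p·log₁₀ p.
  −(0.48)·log₁₀(0.48) = 0.1530
  −(0.12)·log₁₀(0.12) = 0.1105
  −(0.20)·log₁₀(0.20) = 0.1398
  −(0.18)·log₁₀(0.18) = 0.1341
  −(0.02)·log₁₀(0.02) = 0.0340
Sum: 0.1530 + 0.1105 + 0.1398 + 0.1341 + 0.0340 = 0.571 dits.

0.571 dits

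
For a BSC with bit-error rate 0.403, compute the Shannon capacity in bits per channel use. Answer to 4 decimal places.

Binary symmetric channel: C = 1 − h₂(ε) where h₂ is the binary entropy function.
h₂(0.403) = −0.403·log₂0.403 − 0.597·log₂0.597 = 0.9727.
C = 1 − 0.9727 = 0.0273 bits per channel use.

0.0273 bits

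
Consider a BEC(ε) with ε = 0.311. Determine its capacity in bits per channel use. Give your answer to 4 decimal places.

0.6890 bits

Binary erasure channel: capacity C = 1 − ε.
C = 1 − 0.311 = 0.6890 bits per channel use.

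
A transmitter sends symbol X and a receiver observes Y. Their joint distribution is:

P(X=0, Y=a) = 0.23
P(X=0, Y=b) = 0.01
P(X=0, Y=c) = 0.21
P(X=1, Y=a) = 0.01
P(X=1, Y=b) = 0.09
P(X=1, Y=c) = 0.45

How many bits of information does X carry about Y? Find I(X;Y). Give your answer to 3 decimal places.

Marginals: p(X) = (0.4500, 0.5500), p(Y) = (0.2400, 0.1000, 0.6600).
I(X;Y) = H(X) + H(Y) − H(X,Y).
H(X) = 0.9928, H(Y) = 1.2220, H(X,Y) = 1.9244.
I(X;Y) = 0.9928 + 1.2220 − 1.9244 = 0.290 bits.

0.290 bits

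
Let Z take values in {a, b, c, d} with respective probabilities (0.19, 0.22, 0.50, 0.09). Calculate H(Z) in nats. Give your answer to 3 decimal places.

1.212 nats

H(Z) = −Σ p·ln p.
  −(0.19)·ln(0.19) = 0.3155
  −(0.22)·ln(0.22) = 0.3331
  −(0.50)·ln(0.50) = 0.3466
  −(0.09)·ln(0.09) = 0.2167
Sum: 0.3155 + 0.3331 + 0.3466 + 0.2167 = 1.212 nats.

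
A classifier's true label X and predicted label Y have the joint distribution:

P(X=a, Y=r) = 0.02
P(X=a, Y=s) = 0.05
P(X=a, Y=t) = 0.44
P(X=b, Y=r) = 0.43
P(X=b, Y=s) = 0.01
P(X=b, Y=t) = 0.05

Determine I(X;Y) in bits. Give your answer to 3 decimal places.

0.610 bits

Marginals: p(X) = (0.5100, 0.4900), p(Y) = (0.4500, 0.0600, 0.4900).
I(X;Y) = Σ p(x,y)·log₂[p(x,y)/(p(x)p(y))].
  (a,r): 0.02·log₂(0.0871) = -0.0704
  (a,s): 0.05·log₂(1.6340) = 0.0354
  (a,t): 0.44·log₂(1.7607) = 0.3591
  (b,r): 0.43·log₂(1.9501) = 0.4143
  (b,s): 0.01·log₂(0.3401) = -0.0156
  (b,t): 0.05·log₂(0.2082) = -0.1132
Sum = 0.610 bits.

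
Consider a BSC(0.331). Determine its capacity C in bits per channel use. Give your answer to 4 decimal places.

Binary symmetric channel: C = 1 − h₂(ε) where h₂ is the binary entropy function.
h₂(0.331) = −0.331·log₂0.331 − 0.669·log₂0.669 = 0.9159.
C = 1 − 0.9159 = 0.0841 bits per channel use.

0.0841 bits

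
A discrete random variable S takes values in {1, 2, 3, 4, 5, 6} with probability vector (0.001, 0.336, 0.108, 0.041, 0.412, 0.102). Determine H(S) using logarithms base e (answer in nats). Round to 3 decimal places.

1.343 nats

H(S) = −Σ p·ln p.
  −(0.001)·ln(0.001) = 0.0069
  −(0.336)·ln(0.336) = 0.3665
  −(0.108)·ln(0.108) = 0.2404
  −(0.041)·ln(0.041) = 0.1310
  −(0.412)·ln(0.412) = 0.3653
  −(0.102)·ln(0.102) = 0.2328
Sum: 0.0069 + 0.3665 + 0.2404 + 0.1310 + 0.3653 + 0.2328 = 1.343 nats.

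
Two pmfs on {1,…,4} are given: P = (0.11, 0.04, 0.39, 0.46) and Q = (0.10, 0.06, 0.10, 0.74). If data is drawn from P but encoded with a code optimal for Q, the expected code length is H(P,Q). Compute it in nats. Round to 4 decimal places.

H(P,Q) = −Σ p·ln q.
  −0.11·ln(0.10) = 0.25328
  −0.04·ln(0.06) = 0.11254
  −0.39·ln(0.10) = 0.89801
  −0.46·ln(0.74) = 0.13851
H(P,Q) = 1.4023 nats.

1.4023 nats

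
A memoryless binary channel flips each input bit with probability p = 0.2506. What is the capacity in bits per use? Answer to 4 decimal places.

Binary symmetric channel: C = 1 − h₂(ε) where h₂ is the binary entropy function.
h₂(0.2506) = −0.2506·log₂0.2506 − 0.7494·log₂0.7494 = 0.8122.
C = 1 − 0.8122 = 0.1878 bits per channel use.

0.1878 bits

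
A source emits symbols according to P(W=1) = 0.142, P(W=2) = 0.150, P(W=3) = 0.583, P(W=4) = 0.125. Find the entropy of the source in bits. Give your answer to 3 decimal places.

1.639 bits

H(W) = −Σ p·log₂ p.
  −(0.142)·log₂(0.142) = 0.3999
  −(0.150)·log₂(0.150) = 0.4105
  −(0.583)·log₂(0.583) = 0.4538
  −(0.125)·log₂(0.125) = 0.3750
Sum: 0.3999 + 0.4105 + 0.4538 + 0.3750 = 1.639 bits.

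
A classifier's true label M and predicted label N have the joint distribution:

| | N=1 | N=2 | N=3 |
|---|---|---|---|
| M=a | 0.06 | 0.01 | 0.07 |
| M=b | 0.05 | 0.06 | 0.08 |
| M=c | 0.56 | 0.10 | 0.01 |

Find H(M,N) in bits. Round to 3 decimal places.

2.197 bits

H(M,N) = −Σ p(x,y)·log₂ p(x,y) over all 9 cells.
  cell (a,1): −0.06·log₂0.06 = 0.2435
  cell (a,2): −0.01·log₂0.01 = 0.0664
  cell (a,3): −0.07·log₂0.07 = 0.2686
  cell (b,1): −0.05·log₂0.05 = 0.2161
  cell (b,2): −0.06·log₂0.06 = 0.2435
  cell (b,3): −0.08·log₂0.08 = 0.2915
  cell (c,1): −0.56·log₂0.56 = 0.4684
  cell (c,2): −0.10·log₂0.10 = 0.3322
  cell (c,3): −0.01·log₂0.01 = 0.0664
Sum = 2.197 bits.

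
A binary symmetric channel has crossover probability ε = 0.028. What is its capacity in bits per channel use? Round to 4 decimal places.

0.8157 bits

Binary symmetric channel: C = 1 − h₂(ε) where h₂ is the binary entropy function.
h₂(0.028) = −0.028·log₂0.028 − 0.972·log₂0.972 = 0.1843.
C = 1 − 0.1843 = 0.8157 bits per channel use.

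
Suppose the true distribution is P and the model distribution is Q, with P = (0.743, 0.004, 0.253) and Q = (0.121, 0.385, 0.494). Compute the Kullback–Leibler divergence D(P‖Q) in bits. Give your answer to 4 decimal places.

1.6748 bits

D(P‖Q) = Σ p·log₂(p/q).
  0.743·log₂(0.743/0.121) = 1.94544
  0.004·log₂(0.004/0.385) = -0.02635
  0.253·log₂(0.253/0.494) = -0.24424
D(P‖Q) = 1.6748 bits.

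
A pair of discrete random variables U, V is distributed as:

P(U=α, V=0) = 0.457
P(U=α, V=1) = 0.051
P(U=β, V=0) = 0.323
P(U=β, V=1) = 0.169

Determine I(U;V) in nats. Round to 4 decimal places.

Marginals: p(U) = (0.5080, 0.4920), p(V) = (0.7800, 0.2200).
I(U;V) = H(U) + H(V) − H(U,V).
H(U) = 0.6930, H(V) = 0.5269, H(U,V) = 1.1751.
I(U;V) = 0.6930 + 0.5269 − 1.1751 = 0.0448 nats.

0.0448 nats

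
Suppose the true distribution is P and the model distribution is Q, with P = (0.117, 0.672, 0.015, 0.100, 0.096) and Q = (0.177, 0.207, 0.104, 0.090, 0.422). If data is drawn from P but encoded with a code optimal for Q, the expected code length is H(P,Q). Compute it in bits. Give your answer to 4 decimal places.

H(P,Q) = −Σ p·log₂ q.
  −0.117·log₂(0.177) = 0.29229
  −0.672·log₂(0.207) = 1.52698
  −0.015·log₂(0.104) = 0.04898
  −0.100·log₂(0.090) = 0.34739
  −0.096·log₂(0.422) = 0.11949
H(P,Q) = 2.3351 bits.

2.3351 bits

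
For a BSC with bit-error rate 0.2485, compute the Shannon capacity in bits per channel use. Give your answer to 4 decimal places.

Binary symmetric channel: C = 1 − h₂(ε) where h₂ is the binary entropy function.
h₂(0.2485) = −0.2485·log₂0.2485 − 0.7515·log₂0.7515 = 0.8089.
C = 1 − 0.8089 = 0.1911 bits per channel use.

0.1911 bits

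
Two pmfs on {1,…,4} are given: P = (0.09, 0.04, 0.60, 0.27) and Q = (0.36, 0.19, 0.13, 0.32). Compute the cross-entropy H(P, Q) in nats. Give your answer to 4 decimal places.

H(P,Q) = −Σ p·ln q.
  −0.09·ln(0.36) = 0.09195
  −0.04·ln(0.19) = 0.06643
  −0.60·ln(0.13) = 1.22413
  −0.27·ln(0.32) = 0.30765
H(P,Q) = 1.6902 nats.

1.6902 nats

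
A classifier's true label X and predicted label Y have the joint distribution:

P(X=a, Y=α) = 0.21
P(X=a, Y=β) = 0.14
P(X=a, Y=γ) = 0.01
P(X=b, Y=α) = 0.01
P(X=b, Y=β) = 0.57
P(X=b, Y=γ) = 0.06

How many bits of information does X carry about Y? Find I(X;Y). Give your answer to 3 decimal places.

0.334 bits

Marginals: p(X) = (0.3600, 0.6400), p(Y) = (0.2200, 0.7100, 0.0700).
I(X;Y) = Σ p(x,y)·log₂[p(x,y)/(p(x)p(y))].
  (a,α): 0.21·log₂(2.6515) = 0.2954
  (a,β): 0.14·log₂(0.5477) = -0.1216
  (a,γ): 0.01·log₂(0.3968) = -0.0133
  (b,α): 0.01·log₂(0.0710) = -0.0382
  (b,β): 0.57·log₂(1.2544) = 0.1864
  (b,γ): 0.06·log₂(1.3393) = 0.0253
Sum = 0.334 bits.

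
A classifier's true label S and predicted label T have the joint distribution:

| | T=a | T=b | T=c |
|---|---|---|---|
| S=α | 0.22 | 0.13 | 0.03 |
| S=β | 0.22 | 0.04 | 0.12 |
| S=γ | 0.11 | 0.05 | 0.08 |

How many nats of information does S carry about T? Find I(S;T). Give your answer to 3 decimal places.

0.063 nats

Marginals: p(S) = (0.3800, 0.3800, 0.2400), p(T) = (0.5500, 0.2200, 0.2300).
I(S;T) = H(S) + H(T) − H(S,T).
H(S) = 1.0779, H(T) = 0.9999, H(S,T) = 2.0145.
I(S;T) = 1.0779 + 0.9999 − 2.0145 = 0.063 nats.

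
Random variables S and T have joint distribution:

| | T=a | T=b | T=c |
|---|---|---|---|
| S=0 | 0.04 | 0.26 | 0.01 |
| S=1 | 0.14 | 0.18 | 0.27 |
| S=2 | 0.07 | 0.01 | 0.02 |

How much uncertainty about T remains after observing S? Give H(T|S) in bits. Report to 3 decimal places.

1.253 bits

Chain rule: H(T|S) = H(S,T) − H(S).
Marginals: p(S) = (0.3100, 0.5900, 0.1000), p(T) = (0.2500, 0.4500, 0.3000).
H(S,T) = 2.5578 bits; H(S) = 1.3051 bits.
H(T|S) = 2.5578 − 1.3051 = 1.253 bits.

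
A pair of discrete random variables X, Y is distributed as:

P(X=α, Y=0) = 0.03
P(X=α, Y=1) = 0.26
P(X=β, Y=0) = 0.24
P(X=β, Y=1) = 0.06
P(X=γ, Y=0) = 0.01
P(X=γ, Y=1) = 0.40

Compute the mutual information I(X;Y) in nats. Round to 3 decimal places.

0.299 nats

Marginals: p(X) = (0.2900, 0.3000, 0.4100), p(Y) = (0.2800, 0.7200).
I(X;Y) = Σ p(x,y)·ln[p(x,y)/(p(x)p(y))].
  (α,0): 0.03·ln(0.3695) = -0.0299
  (α,1): 0.26·ln(1.2452) = 0.0570
  (β,0): 0.24·ln(2.8571) = 0.2520
  (β,1): 0.06·ln(0.2778) = -0.0769
  (γ,0): 0.01·ln(0.0871) = -0.0244
  (γ,1): 0.40·ln(1.3550) = 0.1215
Sum = 0.299 nats.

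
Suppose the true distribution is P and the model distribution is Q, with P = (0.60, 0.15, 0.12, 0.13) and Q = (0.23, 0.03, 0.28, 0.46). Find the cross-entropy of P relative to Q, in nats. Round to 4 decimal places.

H(P,Q) = −Σ p·ln q.
  −0.60·ln(0.23) = 0.88181
  −0.15·ln(0.03) = 0.52598
  −0.12·ln(0.28) = 0.15276
  −0.13·ln(0.46) = 0.10095
H(P,Q) = 1.6615 nats.

1.6615 nats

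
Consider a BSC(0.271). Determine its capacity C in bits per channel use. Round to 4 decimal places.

0.1571 bits

Binary symmetric channel: C = 1 − h₂(ε) where h₂ is the binary entropy function.
h₂(0.271) = −0.271·log₂0.271 − 0.729·log₂0.729 = 0.8429.
C = 1 − 0.8429 = 0.1571 bits per channel use.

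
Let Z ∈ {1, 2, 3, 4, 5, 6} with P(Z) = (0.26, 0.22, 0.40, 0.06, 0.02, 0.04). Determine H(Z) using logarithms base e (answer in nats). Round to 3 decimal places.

1.426 nats

H(Z) = −Σ p·ln p.
  −(0.26)·ln(0.26) = 0.3502
  −(0.22)·ln(0.22) = 0.3331
  −(0.40)·ln(0.40) = 0.3665
  −(0.06)·ln(0.06) = 0.1688
  −(0.02)·ln(0.02) = 0.0782
  −(0.04)·ln(0.04) = 0.1288
Sum: 0.3502 + 0.3331 + 0.3665 + 0.1688 + 0.0782 + 0.1288 = 1.426 nats.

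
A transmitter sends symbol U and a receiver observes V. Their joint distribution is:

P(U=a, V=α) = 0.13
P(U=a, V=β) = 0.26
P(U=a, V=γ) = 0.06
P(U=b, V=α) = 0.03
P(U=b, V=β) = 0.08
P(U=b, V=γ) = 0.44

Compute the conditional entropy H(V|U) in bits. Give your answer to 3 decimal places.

1.103 bits

Marginals: p(U) = (0.4500, 0.5500), p(V) = (0.1600, 0.3400, 0.5000).
H(V|U) = Σ p(U) · H(V|U=·).
  U=a: p=0.4500, H(V|U=a) = 1.3624
  U=b: p=0.5500, H(V|U=b) = 0.8910
Weighted sum = 1.103 bits.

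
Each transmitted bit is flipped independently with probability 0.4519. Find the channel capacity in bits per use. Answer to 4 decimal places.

0.0067 bits

Binary symmetric channel: C = 1 − h₂(ε) where h₂ is the binary entropy function.
h₂(0.4519) = −0.4519·log₂0.4519 − 0.5481·log₂0.5481 = 0.9933.
C = 1 − 0.9933 = 0.0067 bits per channel use.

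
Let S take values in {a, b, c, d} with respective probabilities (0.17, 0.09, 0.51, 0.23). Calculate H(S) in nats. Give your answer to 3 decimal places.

H(S) = −Σ p·ln p.
  −(0.17)·ln(0.17) = 0.3012
  −(0.09)·ln(0.09) = 0.2167
  −(0.51)·ln(0.51) = 0.3434
  −(0.23)·ln(0.23) = 0.3380
Sum: 0.3012 + 0.2167 + 0.3434 + 0.3380 = 1.199 nats.

1.199 nats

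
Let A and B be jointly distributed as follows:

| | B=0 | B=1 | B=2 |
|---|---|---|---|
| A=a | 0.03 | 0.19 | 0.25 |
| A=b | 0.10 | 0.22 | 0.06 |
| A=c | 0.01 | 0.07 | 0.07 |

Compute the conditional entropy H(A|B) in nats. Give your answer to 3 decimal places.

Chain rule: H(A|B) = H(A,B) − H(B).
Marginals: p(A) = (0.4700, 0.3800, 0.1500), p(B) = (0.1400, 0.4800, 0.3800).
H(A,B) = 1.9178 nats; H(B) = 0.9952 nats.
H(A|B) = 1.9178 − 0.9952 = 0.923 nats.

0.923 nats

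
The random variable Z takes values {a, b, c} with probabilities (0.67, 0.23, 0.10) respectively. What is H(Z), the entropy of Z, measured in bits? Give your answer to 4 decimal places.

H(Z) = −Σ p·log₂ p.
  −(0.67)·log₂(0.67) = 0.38710
  −(0.23)·log₂(0.23) = 0.48767
  −(0.10)·log₂(0.10) = 0.33219
Sum: 0.38710 + 0.48767 + 0.33219 = 1.2070 bits.

1.2070 bits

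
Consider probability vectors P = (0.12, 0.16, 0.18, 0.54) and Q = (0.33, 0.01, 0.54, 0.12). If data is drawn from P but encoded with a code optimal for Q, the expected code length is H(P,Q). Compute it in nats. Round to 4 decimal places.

2.1257 nats

H(P,Q) = −Σ p·ln q.
  −0.12·ln(0.33) = 0.13304
  −0.16·ln(0.01) = 0.73683
  −0.18·ln(0.54) = 0.11091
  −0.54·ln(0.12) = 1.14494
H(P,Q) = 2.1257 nats.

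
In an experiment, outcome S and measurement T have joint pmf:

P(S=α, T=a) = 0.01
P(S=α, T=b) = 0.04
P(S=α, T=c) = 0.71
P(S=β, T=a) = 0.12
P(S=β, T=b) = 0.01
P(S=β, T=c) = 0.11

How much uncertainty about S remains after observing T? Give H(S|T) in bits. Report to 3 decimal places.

Marginals: p(S) = (0.7600, 0.2400), p(T) = (0.1300, 0.0500, 0.8200).
H(S|T) = Σ p(T) · H(S|T=·).
  T=a: p=0.1300, H(S|T=a) = 0.3912
  T=b: p=0.0500, H(S|T=b) = 0.7219
  T=c: p=0.8200, H(S|T=c) = 0.5687
Weighted sum = 0.553 bits.

0.553 bits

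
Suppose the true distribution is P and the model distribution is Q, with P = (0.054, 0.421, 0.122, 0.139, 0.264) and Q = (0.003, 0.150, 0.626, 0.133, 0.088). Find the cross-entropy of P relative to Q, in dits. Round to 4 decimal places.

0.9084 dits

H(P,Q) = −Σ p·log₁₀ q.
  −0.054·log₁₀(0.003) = 0.13624
  −0.421·log₁₀(0.150) = 0.34687
  −0.122·log₁₀(0.626) = 0.02482
  −0.139·log₁₀(0.133) = 0.12178
  −0.264·log₁₀(0.088) = 0.27866
H(P,Q) = 0.9084 dits.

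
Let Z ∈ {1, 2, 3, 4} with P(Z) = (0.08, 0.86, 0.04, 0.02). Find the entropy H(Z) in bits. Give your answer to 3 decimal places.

0.777 bits

H(Z) = −Σ p·log₂ p.
  −(0.08)·log₂(0.08) = 0.2915
  −(0.86)·log₂(0.86) = 0.1871
  −(0.04)·log₂(0.04) = 0.1858
  −(0.02)·log₂(0.02) = 0.1129
Sum: 0.2915 + 0.1871 + 0.1858 + 0.1129 = 0.777 bits.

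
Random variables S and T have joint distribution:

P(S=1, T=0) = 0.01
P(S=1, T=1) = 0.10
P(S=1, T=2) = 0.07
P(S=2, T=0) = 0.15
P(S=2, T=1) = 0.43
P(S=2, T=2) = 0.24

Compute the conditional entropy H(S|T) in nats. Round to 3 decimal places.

Chain rule: H(S|T) = H(S,T) − H(T).
Marginals: p(S) = (0.1800, 0.8200), p(T) = (0.1600, 0.5300, 0.3100).
H(S,T) = 1.4524 nats; H(T) = 0.9928 nats.
H(S|T) = 1.4524 − 0.9928 = 0.460 nats.

0.460 nats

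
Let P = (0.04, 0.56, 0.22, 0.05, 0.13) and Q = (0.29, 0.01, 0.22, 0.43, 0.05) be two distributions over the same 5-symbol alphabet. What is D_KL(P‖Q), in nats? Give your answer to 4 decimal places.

D(P‖Q) = Σ p·ln(p/q).
  0.04·ln(0.04/0.29) = -0.07924
  0.56·ln(0.56/0.01) = 2.25420
  0.22·ln(0.22/0.22) = 0.00000
  0.05·ln(0.05/0.43) = -0.10759
  0.13·ln(0.13/0.05) = 0.12422
D(P‖Q) = 2.1916 nats.

2.1916 nats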